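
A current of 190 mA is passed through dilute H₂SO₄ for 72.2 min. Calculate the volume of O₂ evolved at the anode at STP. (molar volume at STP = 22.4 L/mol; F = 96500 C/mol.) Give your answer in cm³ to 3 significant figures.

Q = 0.190 A × 4332 s = 823.1 C
n(e⁻) = 823.1 / 96500 = 0.008530 mol
2H₂O → O₂ + 4H⁺ + 4e⁻, so n(O₂) = 0.008530 / 4 = 0.002133 mol
V = 0.002133 × 22.4 = 0.04778 L
= 47.8 cm³

47.8 cm³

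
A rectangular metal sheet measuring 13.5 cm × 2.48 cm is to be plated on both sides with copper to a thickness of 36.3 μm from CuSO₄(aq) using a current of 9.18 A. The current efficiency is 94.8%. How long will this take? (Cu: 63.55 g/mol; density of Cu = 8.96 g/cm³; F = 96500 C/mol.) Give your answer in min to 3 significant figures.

Plated area = 2 × 13.5 × 2.48 = 66.96 cm²
Volume = 66.96 × 36.3×10⁻⁴ cm = 0.2431 cm³
m(Cu) = 0.2431 × 8.96 = 2.178 g
n(Cu) = 2.178 / 63.55 = 0.03427 mol; n(e⁻) = 2 × 0.03427 = 0.06854 mol
Q = 0.06854 × 96500 / 0.948 = 6977 C
t = 6977 / 9.18 = 760.0 s = 12.7 min

12.7 min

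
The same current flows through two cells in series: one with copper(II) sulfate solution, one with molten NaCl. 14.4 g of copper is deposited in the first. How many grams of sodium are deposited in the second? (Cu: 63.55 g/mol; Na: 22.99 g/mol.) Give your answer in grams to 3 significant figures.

n(Cu) = 14.4 / 63.55 = 0.2266 mol
Cu²⁺ + 2e⁻ → Cu, so n(e⁻) = 2 × 0.2266 = 0.4532 mol
In series, the same 0.4532 mol of electrons flows through the second cell.
Na⁺ + e⁻ → Na, so n(Na) = 0.4532 mol
m(Na) = 0.4532 × 22.99 = 10.4 g

10.4 g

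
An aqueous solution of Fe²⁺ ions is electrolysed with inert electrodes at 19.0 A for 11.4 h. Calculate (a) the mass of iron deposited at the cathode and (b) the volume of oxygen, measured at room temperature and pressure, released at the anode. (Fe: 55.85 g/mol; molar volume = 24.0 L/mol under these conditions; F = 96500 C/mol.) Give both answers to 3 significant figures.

Q = 19.0 × 41040 = 7.798×10^5 C; n(e⁻) = 7.798×10^5 / 96500 = 8.081 mol
Cathode: Fe²⁺ + 2e⁻ → Fe → n(Fe) = 8.081/2 = 4.041 mol → 226 g
Anode: 2H₂O → O₂ + 4H⁺ + 4e⁻ → n(O₂) = 8.081/4 = 2.020 mol → 48.5 L

226 g Fe; 48.5 L O₂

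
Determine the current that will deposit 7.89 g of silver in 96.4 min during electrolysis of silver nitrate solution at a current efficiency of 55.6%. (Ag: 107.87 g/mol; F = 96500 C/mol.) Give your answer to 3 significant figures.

n(Ag) = 7.89 / 107.87 = 0.07314 mol
Ag⁺ + e⁻ → Ag, so n(e⁻) = 0.07314 mol
Q = 0.07314 × 96500 / 0.556 = 12690 C
I = Q / t = 12690 / 5784 s = 2.19 A

2.19 A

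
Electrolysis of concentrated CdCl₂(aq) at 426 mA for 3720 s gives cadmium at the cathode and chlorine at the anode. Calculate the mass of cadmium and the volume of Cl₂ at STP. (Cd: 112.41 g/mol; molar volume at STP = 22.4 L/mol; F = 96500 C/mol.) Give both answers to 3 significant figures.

0.923 g Cd; 0.184 L Cl₂

Q = 0.426 × 3720 = 1585 C; n(e⁻) = 1585 / 96500 = 0.01642 mol
Cathode: Cd²⁺ + 2e⁻ → Cd → n(Cd) = 0.01642/2 = 0.008210 mol → 0.923 g
Anode: 2Cl⁻ → Cl₂ + 2e⁻ → n(Cl₂) = 0.01642/2 = 0.008210 mol → 0.184 L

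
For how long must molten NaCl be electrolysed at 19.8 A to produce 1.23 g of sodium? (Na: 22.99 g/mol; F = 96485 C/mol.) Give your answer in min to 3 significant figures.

n(Na) = 1.23 / 22.99 = 0.05350 mol
Na⁺ + e⁻ → Na, so n(e⁻) = 0.05350 mol
Q = 0.05350 × 96485 = 5162 C
t = Q / I = 5162 / 19.8 = 260.7 s = 4.35 min

4.35 min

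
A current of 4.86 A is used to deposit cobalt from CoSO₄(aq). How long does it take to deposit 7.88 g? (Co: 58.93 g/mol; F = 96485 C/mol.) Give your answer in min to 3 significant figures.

n(Co) = 7.88 / 58.93 = 0.1337 mol
Co²⁺ + 2e⁻ → Co, so n(e⁻) = 2 × 0.1337 = 0.2674 mol
Q = 0.2674 × 96485 = 25800 C
t = Q / I = 25800 / 4.86 = 5309 s = 88.5 min

88.5 min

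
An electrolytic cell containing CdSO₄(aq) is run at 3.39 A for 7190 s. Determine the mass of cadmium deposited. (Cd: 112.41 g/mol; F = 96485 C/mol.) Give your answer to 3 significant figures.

14.2 g

Charge passed = 3.39 × 7190 = 24370 C
n(e⁻) = 24370 / 96485 = 0.2526 mol
Cd²⁺ + 2e⁻ → Cd, so n(Cd) = 0.2526 / 2 = 0.1263 mol
m = 0.1263 × 112.41 = 14.2 g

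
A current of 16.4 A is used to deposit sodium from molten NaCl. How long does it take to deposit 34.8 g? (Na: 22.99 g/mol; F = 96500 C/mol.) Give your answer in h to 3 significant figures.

2.47 h

n(Na) = 34.8 / 22.99 = 1.514 mol
Na⁺ + e⁻ → Na, so n(e⁻) = 1.514 mol
Q = 1.514 × 96500 = 1.461×10^5 C
t = Q / I = 1.461×10^5 / 16.4 = 8909 s = 2.47 h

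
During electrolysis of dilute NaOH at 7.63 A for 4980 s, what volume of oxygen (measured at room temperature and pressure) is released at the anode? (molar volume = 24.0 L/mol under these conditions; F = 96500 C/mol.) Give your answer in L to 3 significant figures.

Q = 7.63 A × 4980 s = 38000 C
Moles of electrons = 38000 / 96500 = 0.3938 mol
2H₂O → O₂ + 4H⁺ + 4e⁻, so n(O₂) = 0.3938 / 4 = 0.09845 mol
V = 0.09845 × 24.0 = 2.363 L

2.36 L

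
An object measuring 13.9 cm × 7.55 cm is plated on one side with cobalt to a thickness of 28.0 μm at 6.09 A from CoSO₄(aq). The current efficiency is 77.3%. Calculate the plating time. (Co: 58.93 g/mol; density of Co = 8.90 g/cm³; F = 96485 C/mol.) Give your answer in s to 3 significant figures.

1820 s

Plated area = 13.9 × 7.55 = 104.9 cm²
Volume = 104.9 × 28.0×10⁻⁴ cm = 0.2937 cm³
m(Co) = 0.2937 × 8.90 = 2.614 g
n(Co) = 2.614 / 58.93 = 0.04436 mol; n(e⁻) = 2 × 0.04436 = 0.08872 mol
Q = 0.08872 × 96485 / 0.773 = 11070 C
t = 11070 / 6.09 = 1818 s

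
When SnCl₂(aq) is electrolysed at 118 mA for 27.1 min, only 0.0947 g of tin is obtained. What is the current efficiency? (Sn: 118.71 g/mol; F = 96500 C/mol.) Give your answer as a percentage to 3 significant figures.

80.2%

Q = 0.118 × 1626 = 191.9 C
n(e⁻) = 191.9 / 96500 = 0.001989 mol
Sn²⁺ + 2e⁻ → Sn, so theoretical n(Sn) = 9.945×10^-4 mol → 0.1181 g
Efficiency = 0.0947 / 0.1181 = 0.8019 = 80.2%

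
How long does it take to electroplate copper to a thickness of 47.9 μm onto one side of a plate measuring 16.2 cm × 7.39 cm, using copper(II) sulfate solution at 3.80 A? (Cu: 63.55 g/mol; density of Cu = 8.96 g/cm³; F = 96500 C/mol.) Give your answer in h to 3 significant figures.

Plated area = 16.2 × 7.39 = 119.7 cm²
Volume = 119.7 × 47.9×10⁻⁴ cm = 0.5734 cm³
m(Cu) = 0.5734 × 8.96 = 5.138 g
n(Cu) = 5.138 / 63.55 = 0.08085 mol; n(e⁻) = 2 × 0.08085 = 0.1617 mol
Q = 0.1617 × 96500 = 15600 C
t = 15600 / 3.80 = 4105 s = 1.14 h

1.14 h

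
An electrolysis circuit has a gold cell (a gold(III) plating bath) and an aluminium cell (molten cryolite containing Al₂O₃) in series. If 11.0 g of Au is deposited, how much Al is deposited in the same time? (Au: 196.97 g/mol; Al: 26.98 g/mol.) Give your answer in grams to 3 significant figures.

n(Au) = 11.0 / 196.97 = 0.05585 mol
Au³⁺ + 3e⁻ → Au, so n(e⁻) = 3 × 0.05585 = 0.1676 mol
The cells are in series, so the same charge (and hence the same n(e⁻) = 0.1676 mol) passes through both.
Al³⁺ + 3e⁻ → Al, so n(Al) = 0.1676 / 3 = 0.05587 mol
m(Al) = 0.05587 × 26.98 = 1.51 g

1.51 g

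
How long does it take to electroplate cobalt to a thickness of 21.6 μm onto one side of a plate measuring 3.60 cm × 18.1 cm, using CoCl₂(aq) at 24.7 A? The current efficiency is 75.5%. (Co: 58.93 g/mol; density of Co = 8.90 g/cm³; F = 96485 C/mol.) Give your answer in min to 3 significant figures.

Plated area = 3.60 × 18.1 = 65.16 cm²
Volume = 65.16 × 21.6×10⁻⁴ cm = 0.1407 cm³
m(Co) = 0.1407 × 8.90 = 1.252 g
n(Co) = 1.252 / 58.93 = 0.02125 mol; n(e⁻) = 2 × 0.02125 = 0.04250 mol
Q = 0.04250 × 96485 / 0.755 = 5431 C
t = 5431 / 24.7 = 219.9 s = 3.67 min

3.67 min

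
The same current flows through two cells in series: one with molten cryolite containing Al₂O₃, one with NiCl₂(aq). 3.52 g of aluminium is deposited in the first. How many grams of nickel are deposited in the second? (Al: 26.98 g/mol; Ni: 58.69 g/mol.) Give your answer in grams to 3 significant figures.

11.5 g

n(Al) = 3.52 / 26.98 = 0.1305 mol
Al³⁺ + 3e⁻ → Al, so n(e⁻) = 3 × 0.1305 = 0.3915 mol
Since the cells are in series, n(e⁻) in the Ni cell is also 0.3915 mol.
Ni²⁺ + 2e⁻ → Ni, so n(Ni) = 0.3915 / 2 = 0.1958 mol
m(Ni) = 0.1958 × 58.69 = 11.5 g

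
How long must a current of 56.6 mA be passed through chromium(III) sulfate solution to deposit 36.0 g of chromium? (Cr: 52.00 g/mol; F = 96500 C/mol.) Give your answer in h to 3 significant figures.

984 h

n(Cr) = 36.0 / 52.00 = 0.6923 mol
Cr³⁺ + 3e⁻ → Cr, so n(e⁻) = 3 × 0.6923 = 2.077 mol
Q = 2.077 × 96500 = 2.004×10^5 C
t = Q / I = 2.004×10^5 / 0.0566 = 3.541×10^6 s = 984 h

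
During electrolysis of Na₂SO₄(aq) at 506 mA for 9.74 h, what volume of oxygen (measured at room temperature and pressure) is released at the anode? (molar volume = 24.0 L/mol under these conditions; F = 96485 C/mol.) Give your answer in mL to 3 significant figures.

Q = 0.506 A × 35064 s = 17740 C
n(e⁻) = Q/F = 17740/96485 = 0.1839 mol
2H₂O → O₂ + 4H⁺ + 4e⁻, so n(O₂) = 0.1839 / 4 = 0.04598 mol
V = 0.04598 × 24.0 = 1.104 L
= 1100 mL

1100 mL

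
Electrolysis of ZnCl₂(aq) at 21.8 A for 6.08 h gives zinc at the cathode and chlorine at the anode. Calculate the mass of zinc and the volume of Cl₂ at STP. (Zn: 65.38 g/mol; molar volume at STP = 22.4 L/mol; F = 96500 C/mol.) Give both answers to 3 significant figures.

162 g Zn; 55.4 L Cl₂

Q = 21.8 × 21888 = 4.772×10^5 C; n(e⁻) = 4.772×10^5 / 96500 = 4.945 mol
Cathode: Zn²⁺ + 2e⁻ → Zn → n(Zn) = 4.945/2 = 2.473 mol → 162 g
Anode: 2Cl⁻ → Cl₂ + 2e⁻ → n(Cl₂) = 4.945/2 = 2.473 mol → 55.4 L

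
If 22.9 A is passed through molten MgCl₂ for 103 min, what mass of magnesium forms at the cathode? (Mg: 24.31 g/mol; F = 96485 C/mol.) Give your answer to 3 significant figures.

Charge passed = 22.9 × 6180 = 1.415×10^5 C
n(e⁻) = Q/F = 1.415×10^5/96485 = 1.467 mol
Mg²⁺ + 2e⁻ → Mg, so n(Mg) = 1.467 / 2 = 0.7335 mol
m = 0.7335 × 24.31 = 17.8 g

17.8 g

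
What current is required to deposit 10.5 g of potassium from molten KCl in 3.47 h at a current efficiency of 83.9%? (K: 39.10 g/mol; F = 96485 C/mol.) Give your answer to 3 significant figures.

n(K) = 10.5 / 39.10 = 0.2685 mol
K⁺ + e⁻ → K, so n(e⁻) = 0.2685 mol
Q = 0.2685 × 96485 / 0.839 = 30880 C
I = Q / t = 30880 / 12492 s = 2.47 A

2.47 A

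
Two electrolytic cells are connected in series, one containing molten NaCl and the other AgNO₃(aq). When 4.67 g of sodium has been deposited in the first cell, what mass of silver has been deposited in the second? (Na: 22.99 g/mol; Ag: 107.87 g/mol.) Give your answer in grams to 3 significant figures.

n(Na) = 4.67 / 22.99 = 0.2031 mol
Na⁺ + e⁻ → Na, so n(e⁻) = 0.2031 mol
In series, the same 0.2031 mol of electrons flows through the second cell.
Ag⁺ + e⁻ → Ag, so n(Ag) = 0.2031 mol
m(Ag) = 0.2031 × 107.87 = 21.9 g

21.9 g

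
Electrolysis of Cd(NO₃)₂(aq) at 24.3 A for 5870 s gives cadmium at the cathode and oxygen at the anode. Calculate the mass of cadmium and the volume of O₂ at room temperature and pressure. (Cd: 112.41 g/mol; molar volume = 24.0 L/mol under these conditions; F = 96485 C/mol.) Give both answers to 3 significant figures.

Q = 24.3 × 5870 = 1.426×10^5 C; n(e⁻) = 1.426×10^5 / 96485 = 1.478 mol
Cathode: Cd²⁺ + 2e⁻ → Cd → n(Cd) = 1.478/2 = 0.7390 mol → 83.1 g
Anode: 2H₂O → O₂ + 4H⁺ + 4e⁻ → n(O₂) = 1.478/4 = 0.3695 mol → 8.87 L

83.1 g Cd; 8.87 L O₂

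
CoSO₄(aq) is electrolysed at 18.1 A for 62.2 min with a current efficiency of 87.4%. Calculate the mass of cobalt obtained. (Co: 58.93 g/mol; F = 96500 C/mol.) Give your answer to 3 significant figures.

18.0 g

Q = 18.1 × 3732 = 67550 C
n(e⁻) = 67550 / 96500 = 0.7000 mol
Co²⁺ + 2e⁻ → Co, so theoretical m(Co) = 0.3500 × 58.93 = 20.63 g
Actual mass = 87.4% × 20.63 = 18.0 g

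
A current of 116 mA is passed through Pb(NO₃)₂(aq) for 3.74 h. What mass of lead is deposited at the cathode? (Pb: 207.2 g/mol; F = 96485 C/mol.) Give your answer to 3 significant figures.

1.68 g

Q = 0.116 A × 13464 s = 1562 C
n(e⁻) = 1562 / 96485 = 0.01619 mol
Pb²⁺ + 2e⁻ → Pb, so n(Pb) = 0.01619 / 2 = 0.008095 mol
m = 0.008095 × 207.2 = 1.68 g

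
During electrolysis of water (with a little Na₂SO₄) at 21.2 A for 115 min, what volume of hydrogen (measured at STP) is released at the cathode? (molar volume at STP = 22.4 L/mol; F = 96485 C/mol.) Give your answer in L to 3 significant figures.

17.0 L

Charge passed = 21.2 × 6900 = 1.463×10^5 C
Moles of electrons = 1.463×10^5 / 96485 = 1.516 mol
2H⁺ + 2e⁻ → H₂, so n(H₂) = 1.516 / 2 = 0.7580 mol
V = 0.7580 × 22.4 = 16.98 L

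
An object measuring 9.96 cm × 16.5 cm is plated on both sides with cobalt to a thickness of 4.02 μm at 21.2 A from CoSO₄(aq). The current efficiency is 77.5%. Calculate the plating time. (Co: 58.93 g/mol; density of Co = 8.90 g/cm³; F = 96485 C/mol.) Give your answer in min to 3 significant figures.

Plated area = 2 × 9.96 × 16.5 = 328.7 cm²
Volume = 328.7 × 4.02×10⁻⁴ cm = 0.1321 cm³
m(Co) = 0.1321 × 8.90 = 1.176 g
n(Co) = 1.176 / 58.93 = 0.01996 mol; n(e⁻) = 2 × 0.01996 = 0.03992 mol
Q = 0.03992 × 96485 / 0.775 = 4970 C
t = 4970 / 21.2 = 234.4 s = 3.91 min

3.91 min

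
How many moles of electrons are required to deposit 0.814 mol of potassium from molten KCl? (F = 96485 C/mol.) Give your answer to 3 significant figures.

K⁺ + e⁻ → K, so n(e⁻) = 1 × 0.814 = 0.8140 mol

0.814 mol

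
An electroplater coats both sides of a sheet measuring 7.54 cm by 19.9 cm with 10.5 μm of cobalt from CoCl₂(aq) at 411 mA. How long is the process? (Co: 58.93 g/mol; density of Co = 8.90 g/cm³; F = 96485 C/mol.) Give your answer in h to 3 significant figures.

Plated area = 2 × 7.54 × 19.9 = 300.1 cm²
Volume = 300.1 × 10.5×10⁻⁴ cm = 0.3151 cm³
m(Co) = 0.3151 × 8.90 = 2.804 g
n(Co) = 2.804 / 58.93 = 0.04758 mol; n(e⁻) = 2 × 0.04758 = 0.09516 mol
Q = 0.09516 × 96485 = 9182 C
t = 9182 / 0.411 = 22340 s = 6.21 h

6.21 h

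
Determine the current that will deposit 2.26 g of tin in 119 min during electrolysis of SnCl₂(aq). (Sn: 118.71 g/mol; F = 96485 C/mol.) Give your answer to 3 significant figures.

0.515 A

n(Sn) = 2.26 / 118.71 = 0.01904 mol
Sn²⁺ + 2e⁻ → Sn, so n(e⁻) = 2 × 0.01904 = 0.03808 mol
Q = 0.03808 × 96485 = 3674 C
I = Q / t = 3674 / 7140 s = 0.515 A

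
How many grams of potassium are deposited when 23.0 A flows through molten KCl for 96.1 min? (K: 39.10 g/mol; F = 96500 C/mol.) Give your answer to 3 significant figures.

Charge passed = 23.0 × 5766 = 1.326×10^5 C
Moles of electrons = 1.326×10^5 / 96500 = 1.374 mol
K⁺ + e⁻ → K, so n(K) = 1.374 mol
m = 1.374 × 39.10 = 53.7 g

53.7 g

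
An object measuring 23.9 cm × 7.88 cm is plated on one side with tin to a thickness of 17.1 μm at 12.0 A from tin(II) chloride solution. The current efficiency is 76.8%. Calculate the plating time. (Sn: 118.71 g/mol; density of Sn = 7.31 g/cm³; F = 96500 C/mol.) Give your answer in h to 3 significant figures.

0.115 h

Plated area = 23.9 × 7.88 = 188.3 cm²
Volume = 188.3 × 17.1×10⁻⁴ cm = 0.3220 cm³
m(Sn) = 0.3220 × 7.31 = 2.354 g
n(Sn) = 2.354 / 118.71 = 0.01983 mol; n(e⁻) = 2 × 0.01983 = 0.03966 mol
Q = 0.03966 × 96500 / 0.768 = 4983 C
t = 4983 / 12.0 = 415.3 s = 0.115 h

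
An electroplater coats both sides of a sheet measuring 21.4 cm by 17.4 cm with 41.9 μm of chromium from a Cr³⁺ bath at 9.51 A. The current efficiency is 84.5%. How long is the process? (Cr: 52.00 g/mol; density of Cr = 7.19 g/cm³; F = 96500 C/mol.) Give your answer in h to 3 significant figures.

4.32 h

Plated area = 2 × 21.4 × 17.4 = 744.7 cm²
Volume = 744.7 × 41.9×10⁻⁴ cm = 3.120 cm³
m(Cr) = 3.120 × 7.19 = 22.43 g
n(Cr) = 22.43 / 52.00 = 0.4313 mol; n(e⁻) = 3 × 0.4313 = 1.294 mol
Q = 1.294 × 96500 / 0.845 = 1.478×10^5 C
t = 1.478×10^5 / 9.51 = 15540 s = 4.32 h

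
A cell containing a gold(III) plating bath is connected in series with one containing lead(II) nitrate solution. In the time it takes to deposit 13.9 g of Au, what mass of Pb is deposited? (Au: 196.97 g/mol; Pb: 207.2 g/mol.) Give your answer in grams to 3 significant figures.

n(Au) = 13.9 / 196.97 = 0.07057 mol
Au³⁺ + 3e⁻ → Au, so n(e⁻) = 3 × 0.07057 = 0.2117 mol
Since the cells are in series, n(e⁻) in the Pb cell is also 0.2117 mol.
Pb²⁺ + 2e⁻ → Pb, so n(Pb) = 0.2117 / 2 = 0.1059 mol
m(Pb) = 0.1059 × 207.2 = 21.9 g

21.9 g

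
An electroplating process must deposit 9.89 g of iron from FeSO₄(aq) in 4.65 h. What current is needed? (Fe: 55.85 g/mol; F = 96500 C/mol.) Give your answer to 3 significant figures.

n(Fe) = 9.89 / 55.85 = 0.1771 mol
Fe²⁺ + 2e⁻ → Fe, so n(e⁻) = 2 × 0.1771 = 0.3542 mol
Q = 0.3542 × 96500 = 34180 C
I = Q / t = 34180 / 16740 s = 2.04 A

2.04 A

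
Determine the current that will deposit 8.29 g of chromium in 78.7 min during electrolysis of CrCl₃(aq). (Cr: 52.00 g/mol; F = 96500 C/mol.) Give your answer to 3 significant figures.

9.77 A

n(Cr) = 8.29 / 52.00 = 0.1594 mol
Cr³⁺ + 3e⁻ → Cr, so n(e⁻) = 3 × 0.1594 = 0.4782 mol
Q = 0.4782 × 96500 = 46150 C
I = Q / t = 46150 / 4722 s = 9.77 A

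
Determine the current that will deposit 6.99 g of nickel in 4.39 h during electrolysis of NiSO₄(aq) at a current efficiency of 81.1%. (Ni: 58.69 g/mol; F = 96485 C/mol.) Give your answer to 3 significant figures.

n(Ni) = 6.99 / 58.69 = 0.1191 mol
Ni²⁺ + 2e⁻ → Ni, so n(e⁻) = 2 × 0.1191 = 0.2382 mol
Q = 0.2382 × 96485 / 0.811 = 28340 C
I = Q / t = 28340 / 15804 s = 1.79 A

1.79 A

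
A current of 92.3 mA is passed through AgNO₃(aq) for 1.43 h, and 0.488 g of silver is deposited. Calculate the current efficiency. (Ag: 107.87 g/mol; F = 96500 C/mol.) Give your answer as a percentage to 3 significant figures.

Q = 0.0923 × 5148 = 475.2 C
n(e⁻) = 475.2 / 96500 = 0.004924 mol
Ag⁺ + e⁻ → Ag, so theoretical n(Ag) = 0.004924 mol → 0.5312 g
Efficiency = 0.488 / 0.5312 = 0.9187 = 91.9%

91.9%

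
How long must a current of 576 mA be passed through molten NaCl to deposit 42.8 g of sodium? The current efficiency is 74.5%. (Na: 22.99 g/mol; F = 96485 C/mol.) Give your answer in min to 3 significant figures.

n(Na) = 42.8 / 22.99 = 1.862 mol
Na⁺ + e⁻ → Na, so n(e⁻) = 1.862 mol
Q = 1.862 × 96485 / 0.745 = 2.411×10^5 C
t = Q / I = 2.411×10^5 / 0.576 = 4.186×10^5 s = 6980 min

6980 min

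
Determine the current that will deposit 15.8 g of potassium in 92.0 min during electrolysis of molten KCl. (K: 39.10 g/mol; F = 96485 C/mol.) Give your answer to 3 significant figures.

n(K) = 15.8 / 39.10 = 0.4041 mol
K⁺ + e⁻ → K, so n(e⁻) = 0.4041 mol
Q = 0.4041 × 96485 = 38990 C
I = Q / t = 38990 / 5520 s = 7.06 A

7.06 A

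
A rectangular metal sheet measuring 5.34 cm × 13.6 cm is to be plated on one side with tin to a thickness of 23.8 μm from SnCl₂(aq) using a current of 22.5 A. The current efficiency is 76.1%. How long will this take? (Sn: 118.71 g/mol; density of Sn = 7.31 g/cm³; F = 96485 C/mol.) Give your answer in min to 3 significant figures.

Plated area = 5.34 × 13.6 = 72.62 cm²
Volume = 72.62 × 23.8×10⁻⁴ cm = 0.1728 cm³
m(Sn) = 0.1728 × 7.31 = 1.263 g
n(Sn) = 1.263 / 118.71 = 0.01064 mol; n(e⁻) = 2 × 0.01064 = 0.02128 mol
Q = 0.02128 × 96485 / 0.761 = 2698 C
t = 2698 / 22.5 = 119.9 s = 2.00 min

2.00 min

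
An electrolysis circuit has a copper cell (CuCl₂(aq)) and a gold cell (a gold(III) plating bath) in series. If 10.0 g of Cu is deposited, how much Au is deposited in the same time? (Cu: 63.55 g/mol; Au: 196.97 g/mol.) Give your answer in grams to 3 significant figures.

n(Cu) = 10.0 / 63.55 = 0.1574 mol
Cu²⁺ + 2e⁻ → Cu, so n(e⁻) = 2 × 0.1574 = 0.3148 mol
In series, the same 0.3148 mol of electrons flows through the second cell.
Au³⁺ + 3e⁻ → Au, so n(Au) = 0.3148 / 3 = 0.1049 mol
m(Au) = 0.1049 × 196.97 = 20.7 g

20.7 g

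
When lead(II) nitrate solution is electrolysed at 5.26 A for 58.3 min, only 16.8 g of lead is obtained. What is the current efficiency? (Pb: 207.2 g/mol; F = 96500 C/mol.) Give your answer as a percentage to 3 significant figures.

Q = 5.26 × 3498 = 18400 C
n(e⁻) = 18400 / 96500 = 0.1907 mol
Pb²⁺ + 2e⁻ → Pb, so theoretical n(Pb) = 0.09535 mol → 19.76 g
Efficiency = 16.8 / 19.76 = 0.8502 = 85.0%

85.0%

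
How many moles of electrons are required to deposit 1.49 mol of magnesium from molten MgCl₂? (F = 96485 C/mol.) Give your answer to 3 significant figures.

2.98 mol

Mg²⁺ + 2e⁻ → Mg, so n(e⁻) = 2 × 1.49 = 2.980 mol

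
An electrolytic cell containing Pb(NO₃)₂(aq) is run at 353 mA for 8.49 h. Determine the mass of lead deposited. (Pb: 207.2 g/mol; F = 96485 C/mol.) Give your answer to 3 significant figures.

11.6 g

Q = 0.353 A × 30564 s = 10790 C
n(e⁻) = Q/F = 10790/96485 = 0.1118 mol
Pb²⁺ + 2e⁻ → Pb, so n(Pb) = 0.1118 / 2 = 0.05590 mol
m = 0.05590 × 207.2 = 11.6 g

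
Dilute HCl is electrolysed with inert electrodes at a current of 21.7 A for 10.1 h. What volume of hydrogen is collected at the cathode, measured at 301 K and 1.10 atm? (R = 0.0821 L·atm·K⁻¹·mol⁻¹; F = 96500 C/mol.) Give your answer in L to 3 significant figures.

91.8 L

Charge passed = 21.7 × 36360 = 7.890×10^5 C
n(e⁻) = Q/F = 7.890×10^5/96500 = 8.176 mol
2H⁺ + 2e⁻ → H₂, so n(H₂) = 8.176 / 2 = 4.088 mol
V = nRT/P = 4.088 × 0.0821 × 301 / 1.10 = 91.84 L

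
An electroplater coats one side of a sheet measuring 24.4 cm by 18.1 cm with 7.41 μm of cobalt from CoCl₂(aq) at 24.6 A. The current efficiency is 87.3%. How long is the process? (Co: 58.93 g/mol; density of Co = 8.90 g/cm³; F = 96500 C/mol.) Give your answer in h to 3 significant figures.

0.123 h

Plated area = 24.4 × 18.1 = 441.6 cm²
Volume = 441.6 × 7.41×10⁻⁴ cm = 0.3272 cm³
m(Co) = 0.3272 × 8.90 = 2.912 g
n(Co) = 2.912 / 58.93 = 0.04941 mol; n(e⁻) = 2 × 0.04941 = 0.09882 mol
Q = 0.09882 × 96500 / 0.873 = 10920 C
t = 10920 / 24.6 = 443.9 s = 0.123 h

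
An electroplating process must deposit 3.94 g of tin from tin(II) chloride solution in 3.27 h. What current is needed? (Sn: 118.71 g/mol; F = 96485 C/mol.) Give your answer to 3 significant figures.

n(Sn) = 3.94 / 118.71 = 0.03319 mol
Sn²⁺ + 2e⁻ → Sn, so n(e⁻) = 2 × 0.03319 = 0.06638 mol
Q = 0.06638 × 96485 = 6405 C
I = Q / t = 6405 / 11772 s = 0.544 A

0.544 A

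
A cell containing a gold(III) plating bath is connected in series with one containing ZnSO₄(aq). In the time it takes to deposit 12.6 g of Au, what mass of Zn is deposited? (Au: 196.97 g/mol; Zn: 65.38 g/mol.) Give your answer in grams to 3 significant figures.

n(Au) = 12.6 / 196.97 = 0.06397 mol
Au³⁺ + 3e⁻ → Au, so n(e⁻) = 3 × 0.06397 = 0.1919 mol
Same current for the same time ⇒ same n(e⁻) = 0.1919 mol in both cells.
Zn²⁺ + 2e⁻ → Zn, so n(Zn) = 0.1919 / 2 = 0.09595 mol
m(Zn) = 0.09595 × 65.38 = 6.27 g

6.27 g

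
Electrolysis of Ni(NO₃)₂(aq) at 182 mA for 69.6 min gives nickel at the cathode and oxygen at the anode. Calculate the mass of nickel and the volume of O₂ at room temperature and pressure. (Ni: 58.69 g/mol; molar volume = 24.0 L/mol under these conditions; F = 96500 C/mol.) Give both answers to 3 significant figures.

Q = 0.182 × 4176 = 760.0 C; n(e⁻) = 760.0 / 96500 = 0.007876 mol
Cathode: Ni²⁺ + 2e⁻ → Ni → n(Ni) = 0.007876/2 = 0.003938 mol → 0.231 g
Anode: 2H₂O → O₂ + 4H⁺ + 4e⁻ → n(O₂) = 0.007876/4 = 0.001969 mol → 0.0473 L

0.231 g Ni; 0.0473 L O₂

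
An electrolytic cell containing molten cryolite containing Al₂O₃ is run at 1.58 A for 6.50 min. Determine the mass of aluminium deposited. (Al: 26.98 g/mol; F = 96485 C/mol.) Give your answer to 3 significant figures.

Charge passed = 1.58 × 390 = 616.2 C
Moles of electrons = 616.2 / 96485 = 0.006386 mol
Al³⁺ + 3e⁻ → Al, so n(Al) = 0.006386 / 3 = 0.002129 mol
m = 0.002129 × 26.98 = 0.0574 g

0.0574 g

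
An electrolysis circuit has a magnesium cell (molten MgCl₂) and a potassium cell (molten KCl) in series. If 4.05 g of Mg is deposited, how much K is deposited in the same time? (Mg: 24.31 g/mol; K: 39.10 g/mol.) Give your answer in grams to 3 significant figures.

n(Mg) = 4.05 / 24.31 = 0.1666 mol
Mg²⁺ + 2e⁻ → Mg, so n(e⁻) = 2 × 0.1666 = 0.3332 mol
In series, the same 0.3332 mol of electrons flows through the second cell.
K⁺ + e⁻ → K, so n(K) = 0.3332 mol
m(K) = 0.3332 × 39.10 = 13.0 g

13.0 g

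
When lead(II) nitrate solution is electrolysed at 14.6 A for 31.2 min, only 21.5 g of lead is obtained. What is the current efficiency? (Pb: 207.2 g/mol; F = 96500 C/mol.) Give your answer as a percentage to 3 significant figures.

Q = 14.6 × 1872 = 27330 C
n(e⁻) = 27330 / 96500 = 0.2832 mol
Pb²⁺ + 2e⁻ → Pb, so theoretical n(Pb) = 0.1416 mol → 29.34 g
Efficiency = 21.5 / 29.34 = 0.7328 = 73.3%

73.3%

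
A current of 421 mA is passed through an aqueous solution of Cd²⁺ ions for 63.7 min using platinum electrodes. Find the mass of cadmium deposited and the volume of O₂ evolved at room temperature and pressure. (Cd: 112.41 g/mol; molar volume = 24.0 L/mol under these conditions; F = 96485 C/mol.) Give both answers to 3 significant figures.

0.937 g Cd; 0.100 L O₂

Q = 0.421 × 3822 = 1609 C; n(e⁻) = 1609 / 96485 = 0.01668 mol
Cathode: Cd²⁺ + 2e⁻ → Cd → n(Cd) = 0.01668/2 = 0.008340 mol → 0.937 g
Anode: 2H₂O → O₂ + 4H⁺ + 4e⁻ → n(O₂) = 0.01668/4 = 0.004170 mol → 0.100 L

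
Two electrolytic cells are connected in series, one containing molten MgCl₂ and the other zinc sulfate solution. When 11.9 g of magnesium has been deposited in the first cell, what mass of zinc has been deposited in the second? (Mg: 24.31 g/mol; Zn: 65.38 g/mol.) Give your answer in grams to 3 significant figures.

n(Mg) = 11.9 / 24.31 = 0.4895 mol
Mg²⁺ + 2e⁻ → Mg, so n(e⁻) = 2 × 0.4895 = 0.9790 mol
In series, the same 0.9790 mol of electrons flows through the second cell.
Zn²⁺ + 2e⁻ → Zn, so n(Zn) = 0.9790 / 2 = 0.4895 mol
m(Zn) = 0.4895 × 65.38 = 32.0 g

32.0 g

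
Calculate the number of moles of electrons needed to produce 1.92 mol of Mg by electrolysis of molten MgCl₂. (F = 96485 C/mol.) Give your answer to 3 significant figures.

Mg²⁺ + 2e⁻ → Mg, so n(e⁻) = 2 × 1.92 = 3.840 mol

3.84 mol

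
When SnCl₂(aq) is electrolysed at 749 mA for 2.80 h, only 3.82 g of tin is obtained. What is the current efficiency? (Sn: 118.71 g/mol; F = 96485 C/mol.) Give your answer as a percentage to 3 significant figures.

Q = 0.749 × 10080 = 7550 C
n(e⁻) = 7550 / 96485 = 0.07825 mol
Sn²⁺ + 2e⁻ → Sn, so theoretical n(Sn) = 0.03913 mol → 4.645 g
Efficiency = 3.82 / 4.645 = 0.8224 = 82.2%

82.2%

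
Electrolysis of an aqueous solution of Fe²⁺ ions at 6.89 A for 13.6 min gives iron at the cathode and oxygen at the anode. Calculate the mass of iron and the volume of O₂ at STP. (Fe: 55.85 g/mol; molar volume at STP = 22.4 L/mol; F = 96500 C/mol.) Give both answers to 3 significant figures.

Q = 6.89 × 816 = 5622 C; n(e⁻) = 5622 / 96500 = 0.05826 mol
Cathode: Fe²⁺ + 2e⁻ → Fe → n(Fe) = 0.05826/2 = 0.02913 mol → 1.63 g
Anode: 2H₂O → O₂ + 4H⁺ + 4e⁻ → n(O₂) = 0.05826/4 = 0.01457 mol → 0.326 L

1.63 g Fe; 0.326 L O₂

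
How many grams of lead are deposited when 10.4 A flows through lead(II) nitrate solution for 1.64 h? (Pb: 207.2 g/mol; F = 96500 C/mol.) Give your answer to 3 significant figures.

Q = It = 10.4 × 5904 = 61400 C
Moles of electrons = 61400 / 96500 = 0.6363 mol
Pb²⁺ + 2e⁻ → Pb, so n(Pb) = 0.6363 / 2 = 0.3182 mol
m = 0.3182 × 207.2 = 65.9 g

65.9 g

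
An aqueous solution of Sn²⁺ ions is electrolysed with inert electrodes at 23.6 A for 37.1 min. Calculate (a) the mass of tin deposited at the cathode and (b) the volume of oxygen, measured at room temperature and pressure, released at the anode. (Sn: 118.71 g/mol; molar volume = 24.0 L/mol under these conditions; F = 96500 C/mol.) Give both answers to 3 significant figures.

32.3 g Sn; 3.27 L O₂

Q = 23.6 × 2226 = 52530 C; n(e⁻) = 52530 / 96500 = 0.5444 mol
Cathode: Sn²⁺ + 2e⁻ → Sn → n(Sn) = 0.5444/2 = 0.2722 mol → 32.3 g
Anode: 2H₂O → O₂ + 4H⁺ + 4e⁻ → n(O₂) = 0.5444/4 = 0.1361 mol → 3.27 L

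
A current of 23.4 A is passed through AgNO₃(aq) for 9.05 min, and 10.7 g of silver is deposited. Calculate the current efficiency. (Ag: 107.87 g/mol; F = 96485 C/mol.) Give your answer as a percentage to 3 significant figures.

Q = 23.4 × 543 = 12710 C
n(e⁻) = 12710 / 96485 = 0.1317 mol
Ag⁺ + e⁻ → Ag, so theoretical n(Ag) = 0.1317 mol → 14.21 g
Efficiency = 10.7 / 14.21 = 0.7530 = 75.3%

75.3%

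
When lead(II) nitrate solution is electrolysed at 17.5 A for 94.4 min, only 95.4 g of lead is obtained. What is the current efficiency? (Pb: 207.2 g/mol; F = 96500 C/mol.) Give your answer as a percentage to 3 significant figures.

Q = 17.5 × 5664 = 99120 C
n(e⁻) = 99120 / 96500 = 1.027 mol
Pb²⁺ + 2e⁻ → Pb, so theoretical n(Pb) = 0.5135 mol → 106.4 g
Efficiency = 95.4 / 106.4 = 0.8966 = 89.7%

89.7%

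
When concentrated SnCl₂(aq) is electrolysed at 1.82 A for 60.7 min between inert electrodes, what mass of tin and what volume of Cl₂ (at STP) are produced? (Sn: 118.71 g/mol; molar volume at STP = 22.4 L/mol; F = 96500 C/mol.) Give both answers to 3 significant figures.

Q = 1.82 × 3642 = 6628 C; n(e⁻) = 6628 / 96500 = 0.06868 mol
Cathode: Sn²⁺ + 2e⁻ → Sn → n(Sn) = 0.06868/2 = 0.03434 mol → 4.08 g
Anode: 2Cl⁻ → Cl₂ + 2e⁻ → n(Cl₂) = 0.06868/2 = 0.03434 mol → 0.769 L

4.08 g Sn; 0.769 L Cl₂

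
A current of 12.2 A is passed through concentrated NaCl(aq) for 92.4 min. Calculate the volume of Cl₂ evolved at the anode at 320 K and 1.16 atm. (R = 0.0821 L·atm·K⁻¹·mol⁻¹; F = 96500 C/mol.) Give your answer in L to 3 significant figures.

7.94 L

Q = 12.2 A × 5544 s = 67640 C
Moles of electrons = 67640 / 96500 = 0.7009 mol
2Cl⁻ → Cl₂ + 2e⁻, so n(Cl₂) = 0.7009 / 2 = 0.3505 mol
V = nRT/P = 0.3505 × 0.0821 × 320 / 1.16 = 7.938 L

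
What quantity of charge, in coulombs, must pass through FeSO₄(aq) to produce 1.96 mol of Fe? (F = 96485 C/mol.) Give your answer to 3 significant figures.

Fe²⁺ + 2e⁻ → Fe, so n(e⁻) = 2 × 1.96 = 3.920 mol
Q = 3.920 × 96485 = 3.782×10^5 C

3.78×10^5 C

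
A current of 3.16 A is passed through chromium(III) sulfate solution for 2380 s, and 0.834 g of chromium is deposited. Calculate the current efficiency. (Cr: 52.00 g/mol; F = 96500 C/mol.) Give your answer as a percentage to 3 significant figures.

61.7%

Q = 3.16 × 2380 = 7521 C
n(e⁻) = 7521 / 96500 = 0.07794 mol
Cr³⁺ + 3e⁻ → Cr, so theoretical n(Cr) = 0.02598 mol → 1.351 g
Efficiency = 0.834 / 1.351 = 0.6173 = 61.7%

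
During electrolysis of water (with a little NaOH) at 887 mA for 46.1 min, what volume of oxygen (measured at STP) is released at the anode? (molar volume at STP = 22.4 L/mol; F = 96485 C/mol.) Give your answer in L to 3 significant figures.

0.142 L

Q = 0.887 A × 2766 s = 2453 C
Moles of electrons = 2453 / 96485 = 0.02542 mol
2H₂O → O₂ + 4H⁺ + 4e⁻, so n(O₂) = 0.02542 / 4 = 0.006355 mol
V = 0.006355 × 22.4 = 0.1424 L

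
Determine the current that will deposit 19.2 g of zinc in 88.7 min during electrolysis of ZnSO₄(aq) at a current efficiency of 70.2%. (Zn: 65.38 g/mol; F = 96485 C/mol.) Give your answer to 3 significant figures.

n(Zn) = 19.2 / 65.38 = 0.2937 mol
Zn²⁺ + 2e⁻ → Zn, so n(e⁻) = 2 × 0.2937 = 0.5874 mol
Q = 0.5874 × 96485 / 0.702 = 80730 C
I = Q / t = 80730 / 5322 s = 15.2 A

15.2 A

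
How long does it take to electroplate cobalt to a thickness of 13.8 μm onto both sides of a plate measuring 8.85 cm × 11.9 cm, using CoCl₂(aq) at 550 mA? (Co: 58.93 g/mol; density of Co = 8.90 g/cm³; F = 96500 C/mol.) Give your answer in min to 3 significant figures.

Plated area = 2 × 8.85 × 11.9 = 210.6 cm²
Volume = 210.6 × 13.8×10⁻⁴ cm = 0.2906 cm³
m(Co) = 0.2906 × 8.90 = 2.586 g
n(Co) = 2.586 / 58.93 = 0.04388 mol; n(e⁻) = 2 × 0.04388 = 0.08776 mol
Q = 0.08776 × 96500 = 8469 C
t = 8469 / 0.550 = 15400 s = 257 min

257 min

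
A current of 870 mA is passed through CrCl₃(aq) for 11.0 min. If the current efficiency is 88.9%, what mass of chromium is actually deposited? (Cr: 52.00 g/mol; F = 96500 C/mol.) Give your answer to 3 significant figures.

Q = 0.870 × 660 = 574.2 C
n(e⁻) = 574.2 / 96500 = 0.005950 mol
Cr³⁺ + 3e⁻ → Cr, so theoretical m(Cr) = 0.001983 × 52.00 = 0.1031 g
Actual mass = 88.9% × 0.1031 = 0.0917 g

0.0917 g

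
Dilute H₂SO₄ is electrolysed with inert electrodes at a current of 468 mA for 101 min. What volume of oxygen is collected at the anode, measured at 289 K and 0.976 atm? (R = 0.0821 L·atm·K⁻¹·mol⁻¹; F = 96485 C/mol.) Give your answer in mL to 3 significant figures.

179 mL

Q = It = 0.468 × 6060 = 2836 C
n(e⁻) = 2836 / 96485 = 0.02939 mol
2H₂O → O₂ + 4H⁺ + 4e⁻, so n(O₂) = 0.02939 / 4 = 0.007348 mol
V = nRT/P = 0.007348 × 0.0821 × 289 / 0.976 = 0.1786 L
= 179 mL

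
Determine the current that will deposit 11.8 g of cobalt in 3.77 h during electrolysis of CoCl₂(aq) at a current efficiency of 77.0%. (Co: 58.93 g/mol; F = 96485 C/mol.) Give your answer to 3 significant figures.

3.70 A

n(Co) = 11.8 / 58.93 = 0.2002 mol
Co²⁺ + 2e⁻ → Co, so n(e⁻) = 2 × 0.2002 = 0.4004 mol
Q = 0.4004 × 96485 / 0.770 = 50170 C
I = Q / t = 50170 / 13572 s = 3.70 A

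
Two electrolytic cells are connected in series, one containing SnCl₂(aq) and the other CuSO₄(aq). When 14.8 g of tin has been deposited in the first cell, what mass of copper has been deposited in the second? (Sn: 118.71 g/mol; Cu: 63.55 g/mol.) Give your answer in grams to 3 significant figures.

7.92 g

n(Sn) = 14.8 / 118.71 = 0.1247 mol
Sn²⁺ + 2e⁻ → Sn, so n(e⁻) = 2 × 0.1247 = 0.2494 mol
Since the cells are in series, n(e⁻) in the Cu cell is also 0.2494 mol.
Cu²⁺ + 2e⁻ → Cu, so n(Cu) = 0.2494 / 2 = 0.1247 mol
m(Cu) = 0.1247 × 63.55 = 7.92 g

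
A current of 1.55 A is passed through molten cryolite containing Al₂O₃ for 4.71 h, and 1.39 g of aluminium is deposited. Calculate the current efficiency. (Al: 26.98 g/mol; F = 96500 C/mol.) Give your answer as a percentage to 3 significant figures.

Q = 1.55 × 16956 = 26280 C
n(e⁻) = 26280 / 96500 = 0.2723 mol
Al³⁺ + 3e⁻ → Al, so theoretical n(Al) = 0.09077 mol → 2.449 g
Efficiency = 1.39 / 2.449 = 0.5676 = 56.8%

56.8%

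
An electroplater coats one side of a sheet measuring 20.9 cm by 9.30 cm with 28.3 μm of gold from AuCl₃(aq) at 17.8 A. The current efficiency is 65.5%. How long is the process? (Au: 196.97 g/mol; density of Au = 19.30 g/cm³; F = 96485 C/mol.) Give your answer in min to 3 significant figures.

22.3 min

Plated area = 20.9 × 9.30 = 194.4 cm²
Volume = 194.4 × 28.3×10⁻⁴ cm = 0.5502 cm³
m(Au) = 0.5502 × 19.30 = 10.62 g
n(Au) = 10.62 / 196.97 = 0.05392 mol; n(e⁻) = 3 × 0.05392 = 0.1618 mol
Q = 0.1618 × 96485 / 0.655 = 23830 C
t = 23830 / 17.8 = 1339 s = 22.3 min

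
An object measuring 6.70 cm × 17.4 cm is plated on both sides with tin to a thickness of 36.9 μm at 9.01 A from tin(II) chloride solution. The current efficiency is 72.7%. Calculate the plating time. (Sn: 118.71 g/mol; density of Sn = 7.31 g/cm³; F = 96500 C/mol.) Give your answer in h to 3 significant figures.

Plated area = 2 × 6.70 × 17.4 = 233.2 cm²
Volume = 233.2 × 36.9×10⁻⁴ cm = 0.8605 cm³
m(Sn) = 0.8605 × 7.31 = 6.290 g
n(Sn) = 6.290 / 118.71 = 0.05299 mol; n(e⁻) = 2 × 0.05299 = 0.1060 mol
Q = 0.1060 × 96500 / 0.727 = 14070 C
t = 14070 / 9.01 = 1562 s = 0.434 h

0.434 h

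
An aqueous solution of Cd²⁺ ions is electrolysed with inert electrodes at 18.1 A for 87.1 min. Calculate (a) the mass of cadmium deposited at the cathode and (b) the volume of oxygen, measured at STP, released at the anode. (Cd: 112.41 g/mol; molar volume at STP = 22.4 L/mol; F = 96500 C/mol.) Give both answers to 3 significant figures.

55.1 g Cd; 5.49 L O₂

Q = 18.1 × 5226 = 94590 C; n(e⁻) = 94590 / 96500 = 0.9802 mol
Cathode: Cd²⁺ + 2e⁻ → Cd → n(Cd) = 0.9802/2 = 0.4901 mol → 55.1 g
Anode: 2H₂O → O₂ + 4H⁺ + 4e⁻ → n(O₂) = 0.9802/4 = 0.2451 mol → 5.49 L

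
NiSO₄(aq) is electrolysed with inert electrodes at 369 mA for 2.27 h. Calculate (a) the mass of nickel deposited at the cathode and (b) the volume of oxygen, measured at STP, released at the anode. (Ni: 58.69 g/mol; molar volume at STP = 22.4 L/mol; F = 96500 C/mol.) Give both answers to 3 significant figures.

Q = 0.369 × 8172 = 3015 C; n(e⁻) = 3015 / 96500 = 0.03124 mol
Cathode: Ni²⁺ + 2e⁻ → Ni → n(Ni) = 0.03124/2 = 0.01562 mol → 0.917 g
Anode: 2H₂O → O₂ + 4H⁺ + 4e⁻ → n(O₂) = 0.03124/4 = 0.007810 mol → 0.175 L

0.917 g Ni; 0.175 L O₂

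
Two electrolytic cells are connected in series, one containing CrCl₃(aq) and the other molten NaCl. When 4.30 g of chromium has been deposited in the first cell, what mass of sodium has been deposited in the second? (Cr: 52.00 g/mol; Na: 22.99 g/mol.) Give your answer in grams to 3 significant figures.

5.70 g

n(Cr) = 4.30 / 52.00 = 0.08269 mol
Cr³⁺ + 3e⁻ → Cr, so n(e⁻) = 3 × 0.08269 = 0.2481 mol
In series, the same 0.2481 mol of electrons flows through the second cell.
Na⁺ + e⁻ → Na, so n(Na) = 0.2481 mol
m(Na) = 0.2481 × 22.99 = 5.70 g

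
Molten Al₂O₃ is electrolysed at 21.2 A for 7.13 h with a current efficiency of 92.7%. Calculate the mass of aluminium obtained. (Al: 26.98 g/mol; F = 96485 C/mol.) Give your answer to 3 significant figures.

47.0 g

Q = 21.2 × 25668 = 5.442×10^5 C
n(e⁻) = 5.442×10^5 / 96485 = 5.640 mol
Al³⁺ + 3e⁻ → Al, so theoretical m(Al) = 1.880 × 26.98 = 50.72 g
Actual mass = 92.7% × 50.72 = 47.0 g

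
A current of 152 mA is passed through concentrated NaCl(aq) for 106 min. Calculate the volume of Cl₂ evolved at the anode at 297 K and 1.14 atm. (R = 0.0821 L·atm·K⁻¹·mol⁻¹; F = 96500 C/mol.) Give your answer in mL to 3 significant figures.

107 mL

Charge passed = 0.152 × 6360 = 966.7 C
Moles of electrons = 966.7 / 96500 = 0.01002 mol
2Cl⁻ → Cl₂ + 2e⁻, so n(Cl₂) = 0.01002 / 2 = 0.005010 mol
V = nRT/P = 0.005010 × 0.0821 × 297 / 1.14 = 0.1072 L
= 107 mL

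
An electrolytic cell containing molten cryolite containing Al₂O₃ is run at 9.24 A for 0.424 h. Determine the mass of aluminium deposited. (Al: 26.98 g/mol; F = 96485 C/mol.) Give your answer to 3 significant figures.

1.31 g

Q = 9.24 A × 1526.4 s = 14100 C
n(e⁻) = 14100 / 96485 = 0.1461 mol
Al³⁺ + 3e⁻ → Al, so n(Al) = 0.1461 / 3 = 0.04870 mol
m = 0.04870 × 26.98 = 1.31 g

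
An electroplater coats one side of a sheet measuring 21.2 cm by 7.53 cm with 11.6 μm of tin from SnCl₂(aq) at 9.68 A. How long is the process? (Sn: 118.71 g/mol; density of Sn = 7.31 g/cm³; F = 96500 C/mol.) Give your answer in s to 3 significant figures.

Plated area = 21.2 × 7.53 = 159.6 cm²
Volume = 159.6 × 11.6×10⁻⁴ cm = 0.1851 cm³
m(Sn) = 0.1851 × 7.31 = 1.353 g
n(Sn) = 1.353 / 118.71 = 0.01140 mol; n(e⁻) = 2 × 0.01140 = 0.02280 mol
Q = 0.02280 × 96500 = 2200 C
t = 2200 / 9.68 = 227.3 s

227 s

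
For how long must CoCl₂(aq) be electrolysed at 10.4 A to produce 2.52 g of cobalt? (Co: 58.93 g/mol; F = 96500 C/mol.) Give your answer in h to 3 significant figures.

n(Co) = 2.52 / 58.93 = 0.04276 mol
Co²⁺ + 2e⁻ → Co, so n(e⁻) = 2 × 0.04276 = 0.08552 mol
Q = 0.08552 × 96500 = 8253 C
t = Q / I = 8253 / 10.4 = 793.6 s = 0.220 h

0.220 h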